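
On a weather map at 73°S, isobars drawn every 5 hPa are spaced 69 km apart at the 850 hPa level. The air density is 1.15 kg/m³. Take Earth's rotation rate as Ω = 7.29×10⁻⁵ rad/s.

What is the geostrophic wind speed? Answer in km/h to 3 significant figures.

Coriolis parameter at 73°S:
f = 2Ω sin φ = 2 × 7.29×10⁻⁵ × sin 73° = 1.39×10⁻⁴ s⁻¹
Pressure gradient: |∂P/∂n| = 500 Pa / 69000 m = 7.25×10⁻³ Pa/m
Geostrophic balance (pressure-gradient force = Coriolis force):
V_g = (1/(fρ)) |∂P/∂n| = 7.25×10⁻³ / (1.39×10⁻⁴ × 1.15) = 45.2 m/s
Converting: 45.2 m/s × 3.6 = 163 km/h

163 km/h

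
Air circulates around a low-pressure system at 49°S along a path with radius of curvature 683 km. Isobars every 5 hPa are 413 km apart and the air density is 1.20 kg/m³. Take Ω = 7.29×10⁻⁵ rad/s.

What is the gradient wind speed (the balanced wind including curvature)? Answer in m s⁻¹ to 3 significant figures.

Coriolis parameter at 49°S:
f = 2Ω sin φ = 2 × 7.29×10⁻⁵ × sin 49° = 1.10×10⁻⁴ s⁻¹
Pressure gradient: |∂P/∂n| = 500 Pa / 413000 m = 1.21×10⁻³ Pa/m
Geostrophic speed: V_g = |∂P/∂n|/(fρ) = 1.21×10⁻³/(1.10×10⁻⁴ × 1.20) = 9.17 m/s
Around a low, centrifugal force acts outward with Coriolis, so pressure-gradient force balances both:
(1/ρ)|∂P/∂n| = fV + V²/R  →  V² + fR·V − fR·V_g = 0
With fR = 1.10×10⁻⁴ × 683×10³ m = 75.2 m/s:
V = [−fR + √((fR)² + 4 fR V_g)]/2 = [−75.2 + √(75.2² + 4×75.2×9.17)]/2 = 8.26 m/s
Subgeostrophic (V < V_g = 9.17 m/s), as expected around a low.

8.26 m s⁻¹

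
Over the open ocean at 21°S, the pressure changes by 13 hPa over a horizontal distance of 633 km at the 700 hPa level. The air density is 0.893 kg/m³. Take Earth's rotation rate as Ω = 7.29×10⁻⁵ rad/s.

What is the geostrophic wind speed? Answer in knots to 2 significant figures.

Coriolis parameter at 21°S:
f = 2Ω sin φ = 2 × 7.29×10⁻⁵ × sin 21° = 5.23×10⁻⁵ s⁻¹
Pressure gradient: |∂P/∂n| = 1300 Pa / 633000 m = 2.05×10⁻³ Pa/m
Geostrophic balance (pressure-gradient force = Coriolis force):
V_g = (1/(fρ)) |∂P/∂n| = 2.05×10⁻³ / (5.23×10⁻⁵ × 0.893) = 44.0 m/s
Converting: 44.0 m/s × 1.944 = 86 knots

86 knots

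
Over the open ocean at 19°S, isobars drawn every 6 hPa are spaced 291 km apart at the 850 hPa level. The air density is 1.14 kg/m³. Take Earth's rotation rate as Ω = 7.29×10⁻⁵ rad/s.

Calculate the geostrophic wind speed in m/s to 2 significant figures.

38 m/s

Coriolis parameter at 19°S:
f = 2Ω sin φ = 2 × 7.29×10⁻⁵ × sin 19° = 4.75×10⁻⁵ s⁻¹
Pressure gradient: |∂P/∂n| = 600 Pa / 291000 m = 2.06×10⁻³ Pa/m
Geostrophic balance (pressure-gradient force = Coriolis force):
V_g = (1/(fρ)) |∂P/∂n| = 2.06×10⁻³ / (4.75×10⁻⁵ × 1.14) = 38.1 m/s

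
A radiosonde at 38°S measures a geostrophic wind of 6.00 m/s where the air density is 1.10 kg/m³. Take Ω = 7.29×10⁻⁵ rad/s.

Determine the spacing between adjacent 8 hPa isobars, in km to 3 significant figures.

Coriolis parameter at 38°S:
f = 2Ω sin φ = 2 × 7.29×10⁻⁵ × sin 38° = 8.98×10⁻⁵ s⁻¹
Geostrophic balance rearranged: |∂P/∂n| = f ρ V_g
|∂P/∂n| = 8.98×10⁻⁵ × 1.10 × 6.00 = 5.92×10⁻⁴ Pa/m
Isobar spacing: Δn = ΔP/|∂P/∂n| = 800 Pa / 5.92×10⁻⁴ Pa/m = 1350351 m ≈ 1350 km

1350 km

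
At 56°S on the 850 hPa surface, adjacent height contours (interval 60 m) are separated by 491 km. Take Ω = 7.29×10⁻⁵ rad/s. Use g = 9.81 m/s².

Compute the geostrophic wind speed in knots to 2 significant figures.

Coriolis parameter at 56°S:
f = 2Ω sin φ = 2 × 7.29×10⁻⁵ × sin 56° = 1.21×10⁻⁴ s⁻¹
Height gradient: |∂Z/∂n| = 60 m / 491000 m = 1.22×10⁻⁴
On a pressure surface, geostrophic balance gives V_g = (g/f)|∂Z/∂n|:
V_g = 9.81 × 1.22×10⁻⁴ / 1.21×10⁻⁴ = 9.92 m/s
Converting: 9.92 m/s × 1.944 = 19 knots

19 knots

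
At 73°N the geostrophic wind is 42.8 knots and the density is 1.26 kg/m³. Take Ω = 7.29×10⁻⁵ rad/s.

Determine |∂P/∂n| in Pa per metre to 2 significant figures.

3.9×10⁻³ Pa/m

Coriolis parameter at 73°N:
f = 2Ω sin φ = 2 × 7.29×10⁻⁵ × sin 73° = 1.39×10⁻⁴ s⁻¹
Wind speed in SI: 42.8 knots = 22.0 m/s
Geostrophic balance rearranged: |∂P/∂n| = f ρ V_g
|∂P/∂n| = 1.39×10⁻⁴ × 1.26 × 22.0 = 3.87×10⁻³ Pa/m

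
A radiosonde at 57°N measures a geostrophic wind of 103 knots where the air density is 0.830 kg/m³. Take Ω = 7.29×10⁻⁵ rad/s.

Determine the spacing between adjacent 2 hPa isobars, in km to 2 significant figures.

Coriolis parameter at 57°N:
f = 2Ω sin φ = 2 × 7.29×10⁻⁵ × sin 57° = 1.22×10⁻⁴ s⁻¹
Wind speed in SI: 103 knots = 53.0 m/s
Geostrophic balance rearranged: |∂P/∂n| = f ρ V_g
|∂P/∂n| = 1.22×10⁻⁴ × 0.830 × 53.0 = 5.38×10⁻³ Pa/m
Isobar spacing: Δn = ΔP/|∂P/∂n| = 200 Pa / 5.38×10⁻³ Pa/m = 37190 m ≈ 37 km

37 km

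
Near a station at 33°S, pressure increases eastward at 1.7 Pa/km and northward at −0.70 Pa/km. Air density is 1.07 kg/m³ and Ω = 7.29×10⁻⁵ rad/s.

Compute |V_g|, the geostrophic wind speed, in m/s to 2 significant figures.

Coriolis parameter at 33°S:
f = 2Ω sin φ = 2 × 7.29×10⁻⁵ × sin 33° = 7.94×10⁻⁵ s⁻¹
In the Southern Hemisphere f is negative: f = −7.94×10⁻⁵ s⁻¹.
Component geostrophic relations (x east, y north):
u_g = −(1/(fρ)) ∂P/∂y,  v_g = (1/(fρ)) ∂P/∂x
u_g = −(−0.70×10⁻³)/(−7.94×10⁻⁵ × 1.07) = −8.24 m/s;  v_g = (1.7×10⁻³)/(−7.94×10⁻⁵ × 1.07) = −20.0 m/s
|V_g| = √(u_g² + v_g²) = 21.6 m/s

22 m/s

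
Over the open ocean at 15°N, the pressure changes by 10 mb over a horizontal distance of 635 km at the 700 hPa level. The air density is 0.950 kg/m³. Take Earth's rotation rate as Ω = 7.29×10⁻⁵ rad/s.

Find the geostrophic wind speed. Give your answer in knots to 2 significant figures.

85 knots

Coriolis parameter at 15°N:
f = 2Ω sin φ = 2 × 7.29×10⁻⁵ × sin 15° = 3.77×10⁻⁵ s⁻¹
Pressure gradient: |∂P/∂n| = 1000 Pa / 635000 m = 1.57×10⁻³ Pa/m
Geostrophic balance (pressure-gradient force = Coriolis force):
V_g = (1/(fρ)) |∂P/∂n| = 1.57×10⁻³ / (3.77×10⁻⁵ × 0.950) = 43.9 m/s
Converting: 43.9 m/s × 1.944 = 85 knots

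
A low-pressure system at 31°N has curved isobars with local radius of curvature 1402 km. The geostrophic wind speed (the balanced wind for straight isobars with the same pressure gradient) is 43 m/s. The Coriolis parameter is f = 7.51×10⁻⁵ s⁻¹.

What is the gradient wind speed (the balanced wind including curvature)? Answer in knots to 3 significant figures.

63.7 knots

Around a low, centrifugal force acts outward with Coriolis, so pressure-gradient force balances both:
(1/ρ)|∂P/∂n| = fV + V²/R  →  V² + fR·V − fR·V_g = 0
With fR = 7.51×10⁻⁵ × 1402×10³ m = 105 m/s:
V = [−fR + √((fR)² + 4 fR V_g)]/2 = [−105 + √(105² + 4×105×43)]/2 = 32.8 m/s
Subgeostrophic (V < V_g = 43 m/s), as expected around a low.
Converting: 32.8 m/s × 1.944 = 63.7 knots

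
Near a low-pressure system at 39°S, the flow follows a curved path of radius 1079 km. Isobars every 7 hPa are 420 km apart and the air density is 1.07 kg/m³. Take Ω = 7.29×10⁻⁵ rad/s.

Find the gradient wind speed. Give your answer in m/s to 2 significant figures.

15 m/s

Coriolis parameter at 39°S:
f = 2Ω sin φ = 2 × 7.29×10⁻⁵ × sin 39° = 9.18×10⁻⁵ s⁻¹
Pressure gradient: |∂P/∂n| = 700 Pa / 420000 m = 1.67×10⁻³ Pa/m
Geostrophic speed: V_g = |∂P/∂n|/(fρ) = 1.67×10⁻³/(9.18×10⁻⁵ × 1.07) = 17.0 m/s
Around a low, centrifugal force acts outward with Coriolis, so pressure-gradient force balances both:
(1/ρ)|∂P/∂n| = fV + V²/R  →  V² + fR·V − fR·V_g = 0
With fR = 9.18×10⁻⁵ × 1079×10³ m = 99.0 m/s:
V = [−fR + √((fR)² + 4 fR V_g)]/2 = [−99.0 + √(99.0² + 4×99.0×17)]/2 = 14.8 m/s
Subgeostrophic (V < V_g = 17 m/s), as expected around a low.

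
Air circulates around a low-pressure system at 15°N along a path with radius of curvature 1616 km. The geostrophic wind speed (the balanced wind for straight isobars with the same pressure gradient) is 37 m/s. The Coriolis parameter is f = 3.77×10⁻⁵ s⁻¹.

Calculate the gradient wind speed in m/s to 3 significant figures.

Around a low, centrifugal force acts outward with Coriolis, so pressure-gradient force balances both:
(1/ρ)|∂P/∂n| = fV + V²/R  →  V² + fR·V − fR·V_g = 0
With fR = 3.77×10⁻⁵ × 1616×10³ m = 60.9 m/s:
V = [−fR + √((fR)² + 4 fR V_g)]/2 = [−60.9 + √(60.9² + 4×60.9×37)]/2 = 25.9 m/s
Subgeostrophic (V < V_g = 37 m/s), as expected around a low.

25.9 m/s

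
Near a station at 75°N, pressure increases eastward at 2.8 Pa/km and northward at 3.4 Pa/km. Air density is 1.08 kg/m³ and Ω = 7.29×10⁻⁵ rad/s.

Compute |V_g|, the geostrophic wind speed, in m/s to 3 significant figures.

Coriolis parameter at 75°N:
f = 2Ω sin φ = 2 × 7.29×10⁻⁵ × sin 75° = 1.41×10⁻⁴ s⁻¹
Component geostrophic relations (x east, y north):
u_g = −(1/(fρ)) ∂P/∂y,  v_g = (1/(fρ)) ∂P/∂x
u_g = −(3.4×10⁻³)/(1.41×10⁻⁴ × 1.08) = −22.4 m/s;  v_g = (2.8×10⁻³)/(1.41×10⁻⁴ × 1.08) = 18.4 m/s
|V_g| = √(u_g² + v_g²) = 29.0 m/s

29.0 m/s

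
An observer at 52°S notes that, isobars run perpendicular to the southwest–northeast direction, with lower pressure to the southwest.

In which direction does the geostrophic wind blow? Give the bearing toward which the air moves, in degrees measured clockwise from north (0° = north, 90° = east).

135°

The pressure-gradient force points toward the southwest (bearing 225°).
Geostrophic balance: in the Southern Hemisphere the Coriolis force deflects motion to the left, so the geostrophic wind blows 90° to the left of the pressure-gradient force (low pressure on the right).
Rotating 225° by 90° counterclockwise gives 135° — the wind blows toward the southeast.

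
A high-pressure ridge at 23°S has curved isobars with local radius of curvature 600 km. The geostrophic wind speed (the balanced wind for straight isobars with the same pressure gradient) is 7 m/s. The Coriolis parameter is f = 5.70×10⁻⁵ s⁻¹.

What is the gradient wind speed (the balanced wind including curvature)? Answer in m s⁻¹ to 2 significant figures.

Around a high, pressure-gradient force acts outward with centrifugal, so Coriolis balances both:
fV = (1/ρ)|∂P/∂n| + V²/R  →  V² − fR·V + fR·V_g = 0
With fR = 5.70×10⁻⁵ × 600×10³ m = 34.2 m/s:
V = [fR − √((fR)² − 4 fR V_g)]/2 = [34.2 − √(34.2² − 4×34.2×7)]/2 = 9.82 m/s
Supergeostrophic (V > V_g = 7 m/s), as expected around a high.

9.8 m s⁻¹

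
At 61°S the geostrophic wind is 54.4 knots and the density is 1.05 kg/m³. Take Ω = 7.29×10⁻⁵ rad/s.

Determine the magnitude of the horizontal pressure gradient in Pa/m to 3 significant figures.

3.75×10⁻³ Pa/m

Coriolis parameter at 61°S:
f = 2Ω sin φ = 2 × 7.29×10⁻⁵ × sin 61° = 1.28×10⁻⁴ s⁻¹
Wind speed in SI: 54.4 knots = 28.0 m/s
Geostrophic balance rearranged: |∂P/∂n| = f ρ V_g
|∂P/∂n| = 1.28×10⁻⁴ × 1.05 × 28.0 = 3.75×10⁻³ Pa/m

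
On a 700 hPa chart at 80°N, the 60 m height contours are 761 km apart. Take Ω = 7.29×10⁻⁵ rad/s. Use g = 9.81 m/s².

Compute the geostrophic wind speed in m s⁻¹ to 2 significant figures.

Coriolis parameter at 80°N:
f = 2Ω sin φ = 2 × 7.29×10⁻⁵ × sin 80° = 1.44×10⁻⁴ s⁻¹
Height gradient: |∂Z/∂n| = 60 m / 761000 m = 7.88×10⁻⁵
On a pressure surface, geostrophic balance gives V_g = (g/f)|∂Z/∂n|:
V_g = 9.81 × 7.88×10⁻⁵ / 1.44×10⁻⁴ = 5.39 m/s

5.4 m s⁻¹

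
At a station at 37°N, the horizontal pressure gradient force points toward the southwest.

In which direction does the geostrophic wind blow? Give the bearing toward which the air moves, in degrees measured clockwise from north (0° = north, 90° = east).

315°

The pressure-gradient force points toward the southwest (bearing 225°).
Geostrophic balance: in the Northern Hemisphere the Coriolis force deflects motion to the right, so the geostrophic wind blows 90° to the right of the pressure-gradient force (low pressure on the left).
Rotating 225° by 90° clockwise gives 315° — the wind blows toward the northwest.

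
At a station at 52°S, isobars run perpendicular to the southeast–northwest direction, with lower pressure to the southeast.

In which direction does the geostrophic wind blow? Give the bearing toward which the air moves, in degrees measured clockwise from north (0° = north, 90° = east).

045°

The pressure-gradient force points toward the southeast (bearing 135°).
Geostrophic balance: in the Southern Hemisphere the Coriolis force deflects motion to the left, so the geostrophic wind blows 90° to the left of the pressure-gradient force (low pressure on the right).
Rotating 135° by 90° counterclockwise gives 045° — the wind blows toward the northeast.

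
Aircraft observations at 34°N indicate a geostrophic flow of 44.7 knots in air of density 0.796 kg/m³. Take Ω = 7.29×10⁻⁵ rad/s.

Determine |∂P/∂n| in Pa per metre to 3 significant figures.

1.49×10⁻³ Pa/m

Coriolis parameter at 34°N:
f = 2Ω sin φ = 2 × 7.29×10⁻⁵ × sin 34° = 8.15×10⁻⁵ s⁻¹
Wind speed in SI: 44.7 knots = 23.0 m/s
Geostrophic balance rearranged: |∂P/∂n| = f ρ V_g
|∂P/∂n| = 8.15×10⁻⁵ × 0.796 × 23.0 = 1.49×10⁻³ Pa/m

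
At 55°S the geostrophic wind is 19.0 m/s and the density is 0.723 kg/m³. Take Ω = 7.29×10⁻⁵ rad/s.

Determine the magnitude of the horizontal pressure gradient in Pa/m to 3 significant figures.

Coriolis parameter at 55°S:
f = 2Ω sin φ = 2 × 7.29×10⁻⁵ × sin 55° = 1.19×10⁻⁴ s⁻¹
Geostrophic balance rearranged: |∂P/∂n| = f ρ V_g
|∂P/∂n| = 1.19×10⁻⁴ × 0.723 × 19.0 = 1.64×10⁻³ Pa/m

1.64×10⁻³ Pa/m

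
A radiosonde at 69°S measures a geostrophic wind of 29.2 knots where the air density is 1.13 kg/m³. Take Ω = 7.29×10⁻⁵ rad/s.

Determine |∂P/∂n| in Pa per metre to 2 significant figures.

Coriolis parameter at 69°S:
f = 2Ω sin φ = 2 × 7.29×10⁻⁵ × sin 69° = 1.36×10⁻⁴ s⁻¹
Wind speed in SI: 29.2 knots = 15.0 m/s
Geostrophic balance rearranged: |∂P/∂n| = f ρ V_g
|∂P/∂n| = 1.36×10⁻⁴ × 1.13 × 15.0 = 2.31×10⁻³ Pa/m

2.3×10⁻³ Pa/m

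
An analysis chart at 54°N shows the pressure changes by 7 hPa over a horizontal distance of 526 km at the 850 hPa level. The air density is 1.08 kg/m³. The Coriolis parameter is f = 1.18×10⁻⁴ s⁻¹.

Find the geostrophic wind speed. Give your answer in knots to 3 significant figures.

20.3 knots

Pressure gradient: |∂P/∂n| = 700 Pa / 526000 m = 1.33×10⁻³ Pa/m
Geostrophic balance (pressure-gradient force = Coriolis force):
V_g = (1/(fρ)) |∂P/∂n| = 1.33×10⁻³ / (1.18×10⁻⁴ × 1.08) = 10.4 m/s
Converting: 10.4 m/s × 1.944 = 20.3 knots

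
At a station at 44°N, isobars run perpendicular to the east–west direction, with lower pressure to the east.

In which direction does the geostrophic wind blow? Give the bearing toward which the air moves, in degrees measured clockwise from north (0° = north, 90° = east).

The pressure-gradient force points toward the east (bearing 090°).
Geostrophic balance: in the Northern Hemisphere the Coriolis force deflects motion to the right, so the geostrophic wind blows 90° to the right of the pressure-gradient force (low pressure on the left).
Rotating 090° by 90° clockwise gives 180° — the wind blows toward the south.

180°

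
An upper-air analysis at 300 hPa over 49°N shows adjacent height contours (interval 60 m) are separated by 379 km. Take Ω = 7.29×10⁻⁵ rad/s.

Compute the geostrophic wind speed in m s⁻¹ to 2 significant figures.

14 m s⁻¹

Coriolis parameter at 49°N:
f = 2Ω sin φ = 2 × 7.29×10⁻⁵ × sin 49° = 1.10×10⁻⁴ s⁻¹
Height gradient: |∂Z/∂n| = 60 m / 379000 m = 1.58×10⁻⁴
On a pressure surface, geostrophic balance gives V_g = (g/f)|∂Z/∂n|:
V_g = 9.81 × 1.58×10⁻⁴ / 1.10×10⁻⁴ = 14.1 m/s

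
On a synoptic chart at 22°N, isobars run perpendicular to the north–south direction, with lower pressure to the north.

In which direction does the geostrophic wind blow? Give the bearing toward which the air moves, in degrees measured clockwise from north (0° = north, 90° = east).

The pressure-gradient force points toward the north (bearing 000°).
Geostrophic balance: in the Northern Hemisphere the Coriolis force deflects motion to the right, so the geostrophic wind blows 90° to the right of the pressure-gradient force (low pressure on the left).
Rotating 000° by 90° clockwise gives 090° — the wind blows toward the east.

090°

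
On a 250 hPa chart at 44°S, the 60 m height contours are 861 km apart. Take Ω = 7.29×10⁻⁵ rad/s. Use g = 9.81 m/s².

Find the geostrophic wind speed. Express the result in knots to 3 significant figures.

Coriolis parameter at 44°S:
f = 2Ω sin φ = 2 × 7.29×10⁻⁵ × sin 44° = 1.01×10⁻⁴ s⁻¹
Height gradient: |∂Z/∂n| = 60 m / 861000 m = 6.97×10⁻⁵
On a pressure surface, geostrophic balance gives V_g = (g/f)|∂Z/∂n|:
V_g = 9.81 × 6.97×10⁻⁵ / 1.01×10⁻⁴ = 6.75 m/s
Converting: 6.75 m/s × 1.944 = 13.1 knots

13.1 knots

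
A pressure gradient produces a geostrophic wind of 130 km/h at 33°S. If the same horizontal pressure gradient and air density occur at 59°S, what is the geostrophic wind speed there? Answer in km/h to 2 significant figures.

With the same pressure gradient and density, V_g ∝ 1/f ∝ 1/sin φ.
V₂ = V₁ · sin φ₁ / sin φ₂ = 130 × sin 33° / sin 59°
V₂ = 130 × 0.5446/0.8572 = 83 km/h

83 km/h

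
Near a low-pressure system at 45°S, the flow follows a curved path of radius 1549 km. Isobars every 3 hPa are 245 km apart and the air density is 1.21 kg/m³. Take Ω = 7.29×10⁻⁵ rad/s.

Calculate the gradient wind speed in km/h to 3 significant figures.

33.4 km/h

Coriolis parameter at 45°S:
f = 2Ω sin φ = 2 × 7.29×10⁻⁵ × sin 45° = 1.03×10⁻⁴ s⁻¹
Pressure gradient: |∂P/∂n| = 300 Pa / 245000 m = 1.22×10⁻³ Pa/m
Geostrophic speed: V_g = |∂P/∂n|/(fρ) = 1.22×10⁻³/(1.03×10⁻⁴ × 1.21) = 9.82 m/s
Around a low, centrifugal force acts outward with Coriolis, so pressure-gradient force balances both:
(1/ρ)|∂P/∂n| = fV + V²/R  →  V² + fR·V − fR·V_g = 0
With fR = 1.03×10⁻⁴ × 1549×10³ m = 160 m/s:
V = [−fR + √((fR)² + 4 fR V_g)]/2 = [−160 + √(160² + 4×160×9.82)]/2 = 9.28 m/s
Subgeostrophic (V < V_g = 9.82 m/s), as expected around a low.
Converting: 9.28 m/s × 3.6 = 33.4 km/h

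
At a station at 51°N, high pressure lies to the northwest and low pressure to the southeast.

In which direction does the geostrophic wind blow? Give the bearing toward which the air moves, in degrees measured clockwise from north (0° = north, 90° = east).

The pressure-gradient force points toward the southeast (bearing 135°).
Geostrophic balance: in the Northern Hemisphere the Coriolis force deflects motion to the right, so the geostrophic wind blows 90° to the right of the pressure-gradient force (low pressure on the left).
Rotating 135° by 90° clockwise gives 225° — the wind blows toward the southwest.

225°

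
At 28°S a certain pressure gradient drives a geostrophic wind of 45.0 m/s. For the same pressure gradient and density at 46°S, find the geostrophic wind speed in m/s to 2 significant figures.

29 m/s

With the same pressure gradient and density, V_g ∝ 1/f ∝ 1/sin φ.
V₂ = V₁ · sin φ₁ / sin φ₂ = 45.0 × sin 28° / sin 46°
V₂ = 45.0 × 0.4695/0.7193 = 29 m/s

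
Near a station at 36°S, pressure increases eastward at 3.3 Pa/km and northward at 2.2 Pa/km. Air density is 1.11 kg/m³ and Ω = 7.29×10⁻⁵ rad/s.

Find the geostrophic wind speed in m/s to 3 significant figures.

Coriolis parameter at 36°S:
f = 2Ω sin φ = 2 × 7.29×10⁻⁵ × sin 36° = 8.57×10⁻⁵ s⁻¹
In the Southern Hemisphere f is negative: f = −8.57×10⁻⁵ s⁻¹.
Component geostrophic relations (x east, y north):
u_g = −(1/(fρ)) ∂P/∂y,  v_g = (1/(fρ)) ∂P/∂x
u_g = −(2.2×10⁻³)/(−8.57×10⁻⁵ × 1.11) = 23.1 m/s;  v_g = (3.3×10⁻³)/(−8.57×10⁻⁵ × 1.11) = −34.7 m/s
|V_g| = √(u_g² + v_g²) = 41.7 m/s

41.7 m/s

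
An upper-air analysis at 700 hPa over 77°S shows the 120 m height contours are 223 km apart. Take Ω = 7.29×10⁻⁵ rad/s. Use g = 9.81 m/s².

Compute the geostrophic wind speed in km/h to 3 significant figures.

Coriolis parameter at 77°S:
f = 2Ω sin φ = 2 × 7.29×10⁻⁵ × sin 77° = 1.42×10⁻⁴ s⁻¹
Height gradient: |∂Z/∂n| = 120 m / 223000 m = 5.38×10⁻⁴
On a pressure surface, geostrophic balance gives V_g = (g/f)|∂Z/∂n|:
V_g = 9.81 × 5.38×10⁻⁴ / 1.42×10⁻⁴ = 37.2 m/s
Converting: 37.2 m/s × 3.6 = 134 km/h

134 km/h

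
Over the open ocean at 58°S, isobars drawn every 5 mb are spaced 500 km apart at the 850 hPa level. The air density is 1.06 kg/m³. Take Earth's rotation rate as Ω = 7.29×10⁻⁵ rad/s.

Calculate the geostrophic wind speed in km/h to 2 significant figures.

Coriolis parameter at 58°S:
f = 2Ω sin φ = 2 × 7.29×10⁻⁵ × sin 58° = 1.24×10⁻⁴ s⁻¹
Pressure gradient: |∂P/∂n| = 500 Pa / 500000 m = 1.00×10⁻³ Pa/m
Geostrophic balance (pressure-gradient force = Coriolis force):
V_g = (1/(fρ)) |∂P/∂n| = 1.00×10⁻³ / (1.24×10⁻⁴ × 1.06) = 7.63 m/s
Converting: 7.63 m/s × 3.6 = 27 km/h

27 km/h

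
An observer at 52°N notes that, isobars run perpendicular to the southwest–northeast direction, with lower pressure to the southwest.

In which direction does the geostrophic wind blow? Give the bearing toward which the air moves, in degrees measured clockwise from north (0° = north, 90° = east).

The pressure-gradient force points toward the southwest (bearing 225°).
Geostrophic balance: in the Northern Hemisphere the Coriolis force deflects motion to the right, so the geostrophic wind blows 90° to the right of the pressure-gradient force (low pressure on the left).
Rotating 225° by 90° clockwise gives 315° — the wind blows toward the northwest.

315°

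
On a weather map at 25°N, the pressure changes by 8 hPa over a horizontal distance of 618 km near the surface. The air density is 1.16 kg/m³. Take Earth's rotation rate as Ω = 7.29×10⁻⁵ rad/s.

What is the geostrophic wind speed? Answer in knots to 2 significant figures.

Coriolis parameter at 25°N:
f = 2Ω sin φ = 2 × 7.29×10⁻⁵ × sin 25° = 6.16×10⁻⁵ s⁻¹
Pressure gradient: |∂P/∂n| = 800 Pa / 618000 m = 1.29×10⁻³ Pa/m
Geostrophic balance (pressure-gradient force = Coriolis force):
V_g = (1/(fρ)) |∂P/∂n| = 1.29×10⁻³ / (6.16×10⁻⁵ × 1.16) = 18.1 m/s
Converting: 18.1 m/s × 1.944 = 35 knots

35 knots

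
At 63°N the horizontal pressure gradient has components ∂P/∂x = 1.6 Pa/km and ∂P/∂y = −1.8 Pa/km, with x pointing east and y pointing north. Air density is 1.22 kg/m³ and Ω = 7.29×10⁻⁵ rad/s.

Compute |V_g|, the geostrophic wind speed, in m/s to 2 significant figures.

15 m/s

Coriolis parameter at 63°N:
f = 2Ω sin φ = 2 × 7.29×10⁻⁵ × sin 63° = 1.30×10⁻⁴ s⁻¹
Component geostrophic relations (x east, y north):
u_g = −(1/(fρ)) ∂P/∂y,  v_g = (1/(fρ)) ∂P/∂x
u_g = −(−1.8×10⁻³)/(1.30×10⁻⁴ × 1.22) = 11.4 m/s;  v_g = (1.6×10⁻³)/(1.30×10⁻⁴ × 1.22) = 10.1 m/s
|V_g| = √(u_g² + v_g²) = 15.2 m/s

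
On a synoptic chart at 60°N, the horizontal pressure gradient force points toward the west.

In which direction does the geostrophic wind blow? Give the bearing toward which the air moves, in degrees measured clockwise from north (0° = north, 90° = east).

The pressure-gradient force points toward the west (bearing 270°).
Geostrophic balance: in the Northern Hemisphere the Coriolis force deflects motion to the right, so the geostrophic wind blows 90° to the right of the pressure-gradient force (low pressure on the left).
Rotating 270° by 90° clockwise gives 000° — the wind blows toward the north.

000°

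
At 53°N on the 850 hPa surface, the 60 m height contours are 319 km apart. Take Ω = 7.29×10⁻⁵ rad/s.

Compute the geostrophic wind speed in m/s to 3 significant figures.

15.8 m/s

Coriolis parameter at 53°N:
f = 2Ω sin φ = 2 × 7.29×10⁻⁵ × sin 53° = 1.16×10⁻⁴ s⁻¹
Height gradient: |∂Z/∂n| = 60 m / 319000 m = 1.88×10⁻⁴
On a pressure surface, geostrophic balance gives V_g = (g/f)|∂Z/∂n|:
V_g = 9.81 × 1.88×10⁻⁴ / 1.16×10⁻⁴ = 15.8 m/s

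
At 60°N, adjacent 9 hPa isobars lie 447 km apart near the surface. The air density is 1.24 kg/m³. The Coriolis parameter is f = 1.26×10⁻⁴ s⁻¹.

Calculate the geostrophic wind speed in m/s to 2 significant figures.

13 m/s

Pressure gradient: |∂P/∂n| = 900 Pa / 447000 m = 2.01×10⁻³ Pa/m
Geostrophic balance (pressure-gradient force = Coriolis force):
V_g = (1/(fρ)) |∂P/∂n| = 2.01×10⁻³ / (1.26×10⁻⁴ × 1.24) = 12.9 m/s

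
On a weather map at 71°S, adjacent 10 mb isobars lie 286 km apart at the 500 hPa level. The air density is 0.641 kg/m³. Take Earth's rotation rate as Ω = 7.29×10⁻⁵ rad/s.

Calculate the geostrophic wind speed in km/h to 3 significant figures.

Coriolis parameter at 71°S:
f = 2Ω sin φ = 2 × 7.29×10⁻⁵ × sin 71° = 1.38×10⁻⁴ s⁻¹
Pressure gradient: |∂P/∂n| = 1000 Pa / 286000 m = 3.50×10⁻³ Pa/m
Geostrophic balance (pressure-gradient force = Coriolis force):
V_g = (1/(fρ)) |∂P/∂n| = 3.50×10⁻³ / (1.38×10⁻⁴ × 0.641) = 39.6 m/s
Converting: 39.6 m/s × 3.6 = 142 km/h

142 km/h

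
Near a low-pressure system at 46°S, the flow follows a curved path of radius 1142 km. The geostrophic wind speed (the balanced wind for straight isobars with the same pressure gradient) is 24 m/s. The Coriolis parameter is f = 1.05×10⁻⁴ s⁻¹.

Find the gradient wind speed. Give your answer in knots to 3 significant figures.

Around a low, centrifugal force acts outward with Coriolis, so pressure-gradient force balances both:
(1/ρ)|∂P/∂n| = fV + V²/R  →  V² + fR·V − fR·V_g = 0
With fR = 1.05×10⁻⁴ × 1142×10³ m = 120 m/s:
V = [−fR + √((fR)² + 4 fR V_g)]/2 = [−120 + √(120² + 4×120×24)]/2 = 20.5 m/s
Subgeostrophic (V < V_g = 24 m/s), as expected around a low.
Converting: 20.5 m/s × 1.944 = 39.8 knots

39.8 knots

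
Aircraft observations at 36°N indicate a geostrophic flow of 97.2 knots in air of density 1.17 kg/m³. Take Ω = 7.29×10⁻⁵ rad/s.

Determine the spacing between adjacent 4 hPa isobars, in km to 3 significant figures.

79.8 km

Coriolis parameter at 36°N:
f = 2Ω sin φ = 2 × 7.29×10⁻⁵ × sin 36° = 8.57×10⁻⁵ s⁻¹
Wind speed in SI: 97.2 knots = 50.0 m/s
Geostrophic balance rearranged: |∂P/∂n| = f ρ V_g
|∂P/∂n| = 8.57×10⁻⁵ × 1.17 × 50.0 = 5.01×10⁻³ Pa/m
Isobar spacing: Δn = ΔP/|∂P/∂n| = 400 Pa / 5.01×10⁻³ Pa/m = 79780 m ≈ 79.8 km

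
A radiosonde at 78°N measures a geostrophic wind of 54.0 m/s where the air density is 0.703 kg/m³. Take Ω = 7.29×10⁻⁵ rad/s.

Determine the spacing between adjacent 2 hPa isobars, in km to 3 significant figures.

Coriolis parameter at 78°N:
f = 2Ω sin φ = 2 × 7.29×10⁻⁵ × sin 78° = 1.43×10⁻⁴ s⁻¹
Geostrophic balance rearranged: |∂P/∂n| = f ρ V_g
|∂P/∂n| = 1.43×10⁻⁴ × 0.703 × 54.0 = 5.41×10⁻³ Pa/m
Isobar spacing: Δn = ΔP/|∂P/∂n| = 200 Pa / 5.41×10⁻³ Pa/m = 36942 m ≈ 36.9 km

36.9 km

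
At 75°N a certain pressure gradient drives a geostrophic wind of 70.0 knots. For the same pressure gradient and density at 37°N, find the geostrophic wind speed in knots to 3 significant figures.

112 knots

With the same pressure gradient and density, V_g ∝ 1/f ∝ 1/sin φ.
V₂ = V₁ · sin φ₁ / sin φ₂ = 70.0 × sin 75° / sin 37°
V₂ = 70.0 × 0.9659/0.6018 = 112 knots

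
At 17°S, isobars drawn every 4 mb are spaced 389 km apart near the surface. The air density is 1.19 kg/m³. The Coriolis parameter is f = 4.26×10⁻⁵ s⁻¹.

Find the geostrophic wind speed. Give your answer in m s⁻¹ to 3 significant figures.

20.3 m s⁻¹

Pressure gradient: |∂P/∂n| = 400 Pa / 389000 m = 1.03×10⁻³ Pa/m
Geostrophic balance (pressure-gradient force = Coriolis force):
V_g = (1/(fρ)) |∂P/∂n| = 1.03×10⁻³ / (4.26×10⁻⁵ × 1.19) = 20.3 m/s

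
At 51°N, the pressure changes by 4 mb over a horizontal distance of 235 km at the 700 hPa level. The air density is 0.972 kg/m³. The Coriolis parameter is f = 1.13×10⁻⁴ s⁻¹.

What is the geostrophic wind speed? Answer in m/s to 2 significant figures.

15 m/s

Pressure gradient: |∂P/∂n| = 400 Pa / 235000 m = 1.70×10⁻³ Pa/m
Geostrophic balance (pressure-gradient force = Coriolis force):
V_g = (1/(fρ)) |∂P/∂n| = 1.70×10⁻³ / (1.13×10⁻⁴ × 0.972) = 15.5 m/s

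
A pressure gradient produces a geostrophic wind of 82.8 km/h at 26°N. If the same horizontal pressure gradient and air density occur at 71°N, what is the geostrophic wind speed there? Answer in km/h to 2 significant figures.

38 km/h

With the same pressure gradient and density, V_g ∝ 1/f ∝ 1/sin φ.
V₂ = V₁ · sin φ₁ / sin φ₂ = 82.8 × sin 26° / sin 71°
V₂ = 82.8 × 0.4384/0.9455 = 38 km/h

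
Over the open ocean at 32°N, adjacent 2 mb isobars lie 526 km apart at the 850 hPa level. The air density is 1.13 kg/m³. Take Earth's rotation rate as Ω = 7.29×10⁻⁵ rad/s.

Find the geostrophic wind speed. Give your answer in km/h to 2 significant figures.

16 km/h

Coriolis parameter at 32°N:
f = 2Ω sin φ = 2 × 7.29×10⁻⁵ × sin 32° = 7.73×10⁻⁵ s⁻¹
Pressure gradient: |∂P/∂n| = 200 Pa / 526000 m = 3.80×10⁻⁴ Pa/m
Geostrophic balance (pressure-gradient force = Coriolis force):
V_g = (1/(fρ)) |∂P/∂n| = 3.80×10⁻⁴ / (7.73×10⁻⁵ × 1.13) = 4.36 m/s
Converting: 4.36 m/s × 3.6 = 16 km/h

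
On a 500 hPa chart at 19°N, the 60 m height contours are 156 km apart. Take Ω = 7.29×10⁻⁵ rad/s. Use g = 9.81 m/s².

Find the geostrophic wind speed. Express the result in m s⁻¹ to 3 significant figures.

79.5 m s⁻¹

Coriolis parameter at 19°N:
f = 2Ω sin φ = 2 × 7.29×10⁻⁵ × sin 19° = 4.75×10⁻⁵ s⁻¹
Height gradient: |∂Z/∂n| = 60 m / 156000 m = 3.85×10⁻⁴
On a pressure surface, geostrophic balance gives V_g = (g/f)|∂Z/∂n|:
V_g = 9.81 × 3.85×10⁻⁴ / 4.75×10⁻⁵ = 79.5 m/s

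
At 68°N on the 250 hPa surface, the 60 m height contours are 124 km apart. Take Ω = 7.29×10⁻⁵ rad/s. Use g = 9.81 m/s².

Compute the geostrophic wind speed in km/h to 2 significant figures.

130 km/h

Coriolis parameter at 68°N:
f = 2Ω sin φ = 2 × 7.29×10⁻⁵ × sin 68° = 1.35×10⁻⁴ s⁻¹
Height gradient: |∂Z/∂n| = 60 m / 124000 m = 4.84×10⁻⁴
On a pressure surface, geostrophic balance gives V_g = (g/f)|∂Z/∂n|:
V_g = 9.81 × 4.84×10⁻⁴ / 1.35×10⁻⁴ = 35.1 m/s
Converting: 35.1 m/s × 3.6 = 130 km/h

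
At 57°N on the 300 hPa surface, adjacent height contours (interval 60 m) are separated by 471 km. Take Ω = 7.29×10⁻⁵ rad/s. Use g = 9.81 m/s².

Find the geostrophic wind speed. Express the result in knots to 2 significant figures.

20 knots

Coriolis parameter at 57°N:
f = 2Ω sin φ = 2 × 7.29×10⁻⁵ × sin 57° = 1.22×10⁻⁴ s⁻¹
Height gradient: |∂Z/∂n| = 60 m / 471000 m = 1.27×10⁻⁴
On a pressure surface, geostrophic balance gives V_g = (g/f)|∂Z/∂n|:
V_g = 9.81 × 1.27×10⁻⁴ / 1.22×10⁻⁴ = 10.2 m/s
Converting: 10.2 m/s × 1.944 = 20 knots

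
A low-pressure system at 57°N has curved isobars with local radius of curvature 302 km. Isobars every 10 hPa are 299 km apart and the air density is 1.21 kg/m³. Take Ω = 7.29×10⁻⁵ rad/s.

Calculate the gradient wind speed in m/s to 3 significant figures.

Coriolis parameter at 57°N:
f = 2Ω sin φ = 2 × 7.29×10⁻⁵ × sin 57° = 1.22×10⁻⁴ s⁻¹
Pressure gradient: |∂P/∂n| = 1000 Pa / 299000 m = 3.34×10⁻³ Pa/m
Geostrophic speed: V_g = |∂P/∂n|/(fρ) = 3.34×10⁻³/(1.22×10⁻⁴ × 1.21) = 22.6 m/s
Around a low, centrifugal force acts outward with Coriolis, so pressure-gradient force balances both:
(1/ρ)|∂P/∂n| = fV + V²/R  →  V² + fR·V − fR·V_g = 0
With fR = 1.22×10⁻⁴ × 302×10³ m = 36.9 m/s:
V = [−fR + √((fR)² + 4 fR V_g)]/2 = [−36.9 + √(36.9² + 4×36.9×22.6)]/2 = 15.8 m/s
Subgeostrophic (V < V_g = 22.6 m/s), as expected around a low.

15.8 m/s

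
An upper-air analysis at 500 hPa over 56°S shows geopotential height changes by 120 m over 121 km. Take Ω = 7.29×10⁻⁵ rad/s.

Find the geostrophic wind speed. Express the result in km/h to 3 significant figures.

290 km/h

Coriolis parameter at 56°S:
f = 2Ω sin φ = 2 × 7.29×10⁻⁵ × sin 56° = 1.21×10⁻⁴ s⁻¹
Height gradient: |∂Z/∂n| = 120 m / 121000 m = 9.92×10⁻⁴
On a pressure surface, geostrophic balance gives V_g = (g/f)|∂Z/∂n|:
V_g = 9.81 × 9.92×10⁻⁴ / 1.21×10⁻⁴ = 80.5 m/s
Converting: 80.5 m/s × 3.6 = 290 km/h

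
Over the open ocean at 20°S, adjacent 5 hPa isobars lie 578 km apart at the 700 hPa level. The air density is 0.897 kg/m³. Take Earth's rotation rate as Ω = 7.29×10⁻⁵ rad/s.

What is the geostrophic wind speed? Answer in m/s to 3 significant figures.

19.3 m/s

Coriolis parameter at 20°S:
f = 2Ω sin φ = 2 × 7.29×10⁻⁵ × sin 20° = 4.99×10⁻⁵ s⁻¹
Pressure gradient: |∂P/∂n| = 500 Pa / 578000 m = 8.65×10⁻⁴ Pa/m
Geostrophic balance (pressure-gradient force = Coriolis force):
V_g = (1/(fρ)) |∂P/∂n| = 8.65×10⁻⁴ / (4.99×10⁻⁵ × 0.897) = 19.3 m/s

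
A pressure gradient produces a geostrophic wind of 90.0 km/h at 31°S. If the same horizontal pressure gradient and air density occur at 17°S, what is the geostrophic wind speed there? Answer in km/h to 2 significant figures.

160 km/h

With the same pressure gradient and density, V_g ∝ 1/f ∝ 1/sin φ.
V₂ = V₁ · sin φ₁ / sin φ₂ = 90.0 × sin 31° / sin 17°
V₂ = 90.0 × 0.5150/0.2924 = 160 km/h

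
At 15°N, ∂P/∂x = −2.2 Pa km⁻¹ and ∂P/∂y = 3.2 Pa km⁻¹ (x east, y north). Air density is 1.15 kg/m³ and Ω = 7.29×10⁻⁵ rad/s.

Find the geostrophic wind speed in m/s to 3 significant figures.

89.5 m/s

Coriolis parameter at 15°N:
f = 2Ω sin φ = 2 × 7.29×10⁻⁵ × sin 15° = 3.77×10⁻⁵ s⁻¹
Component geostrophic relations (x east, y north):
u_g = −(1/(fρ)) ∂P/∂y,  v_g = (1/(fρ)) ∂P/∂x
u_g = −(3.2×10⁻³)/(3.77×10⁻⁵ × 1.15) = −73.7 m/s;  v_g = (−2.2×10⁻³)/(3.77×10⁻⁵ × 1.15) = −50.7 m/s
|V_g| = √(u_g² + v_g²) = 89.5 m/s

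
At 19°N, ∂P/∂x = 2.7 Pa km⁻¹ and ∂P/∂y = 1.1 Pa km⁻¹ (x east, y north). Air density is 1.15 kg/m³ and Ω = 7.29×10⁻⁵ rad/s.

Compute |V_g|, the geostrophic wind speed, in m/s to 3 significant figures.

Coriolis parameter at 19°N:
f = 2Ω sin φ = 2 × 7.29×10⁻⁵ × sin 19° = 4.75×10⁻⁵ s⁻¹
Component geostrophic relations (x east, y north):
u_g = −(1/(fρ)) ∂P/∂y,  v_g = (1/(fρ)) ∂P/∂x
u_g = −(1.1×10⁻³)/(4.75×10⁻⁵ × 1.15) = −20.2 m/s;  v_g = (2.7×10⁻³)/(4.75×10⁻⁵ × 1.15) = 49.5 m/s
|V_g| = √(u_g² + v_g²) = 53.4 m/s

53.4 m/s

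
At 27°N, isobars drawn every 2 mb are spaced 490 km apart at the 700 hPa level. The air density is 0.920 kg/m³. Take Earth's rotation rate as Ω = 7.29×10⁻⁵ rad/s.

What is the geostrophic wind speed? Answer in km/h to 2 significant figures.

24 km/h

Coriolis parameter at 27°N:
f = 2Ω sin φ = 2 × 7.29×10⁻⁵ × sin 27° = 6.62×10⁻⁵ s⁻¹
Pressure gradient: |∂P/∂n| = 200 Pa / 490000 m = 4.08×10⁻⁴ Pa/m
Geostrophic balance (pressure-gradient force = Coriolis force):
V_g = (1/(fρ)) |∂P/∂n| = 4.08×10⁻⁴ / (6.62×10⁻⁵ × 0.920) = 6.70 m/s
Converting: 6.70 m/s × 3.6 = 24 km/h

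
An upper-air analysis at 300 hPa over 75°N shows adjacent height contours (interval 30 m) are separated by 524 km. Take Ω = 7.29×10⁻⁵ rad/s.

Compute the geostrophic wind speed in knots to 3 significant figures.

Coriolis parameter at 75°N:
f = 2Ω sin φ = 2 × 7.29×10⁻⁵ × sin 75° = 1.41×10⁻⁴ s⁻¹
Height gradient: |∂Z/∂n| = 30 m / 524000 m = 5.73×10⁻⁵
On a pressure surface, geostrophic balance gives V_g = (g/f)|∂Z/∂n|:
V_g = 9.81 × 5.73×10⁻⁵ / 1.41×10⁻⁴ = 3.99 m/s
Converting: 3.99 m/s × 1.944 = 7.75 knots

7.75 knots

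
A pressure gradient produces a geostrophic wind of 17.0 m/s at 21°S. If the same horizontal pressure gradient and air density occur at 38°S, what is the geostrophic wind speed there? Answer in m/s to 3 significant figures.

9.90 m/s

With the same pressure gradient and density, V_g ∝ 1/f ∝ 1/sin φ.
V₂ = V₁ · sin φ₁ / sin φ₂ = 17.0 × sin 21° / sin 38°
V₂ = 17.0 × 0.3584/0.6157 = 9.90 m/s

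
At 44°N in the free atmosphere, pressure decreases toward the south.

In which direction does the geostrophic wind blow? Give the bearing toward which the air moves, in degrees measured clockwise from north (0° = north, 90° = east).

270°

The pressure-gradient force points toward the south (bearing 180°).
Geostrophic balance: in the Northern Hemisphere the Coriolis force deflects motion to the right, so the geostrophic wind blows 90° to the right of the pressure-gradient force (low pressure on the left).
Rotating 180° by 90° clockwise gives 270° — the wind blows toward the west.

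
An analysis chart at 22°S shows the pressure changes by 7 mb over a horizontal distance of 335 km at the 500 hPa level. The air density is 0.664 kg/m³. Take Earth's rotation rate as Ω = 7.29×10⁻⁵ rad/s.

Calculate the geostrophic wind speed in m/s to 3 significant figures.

57.6 m/s

Coriolis parameter at 22°S:
f = 2Ω sin φ = 2 × 7.29×10⁻⁵ × sin 22° = 5.46×10⁻⁵ s⁻¹
Pressure gradient: |∂P/∂n| = 700 Pa / 335000 m = 2.09×10⁻³ Pa/m
Geostrophic balance (pressure-gradient force = Coriolis force):
V_g = (1/(fρ)) |∂P/∂n| = 2.09×10⁻³ / (5.46×10⁻⁵ × 0.664) = 57.6 m/s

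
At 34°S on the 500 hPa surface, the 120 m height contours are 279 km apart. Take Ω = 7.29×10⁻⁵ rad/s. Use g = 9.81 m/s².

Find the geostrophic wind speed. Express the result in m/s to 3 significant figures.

51.8 m/s

Coriolis parameter at 34°S:
f = 2Ω sin φ = 2 × 7.29×10⁻⁵ × sin 34° = 8.15×10⁻⁵ s⁻¹
Height gradient: |∂Z/∂n| = 120 m / 279000 m = 4.30×10⁻⁴
On a pressure surface, geostrophic balance gives V_g = (g/f)|∂Z/∂n|:
V_g = 9.81 × 4.30×10⁻⁴ / 8.15×10⁻⁵ = 51.8 m/s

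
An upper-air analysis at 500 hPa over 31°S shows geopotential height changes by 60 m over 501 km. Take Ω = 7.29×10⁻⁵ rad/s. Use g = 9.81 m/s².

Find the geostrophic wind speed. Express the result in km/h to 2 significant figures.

Coriolis parameter at 31°S:
f = 2Ω sin φ = 2 × 7.29×10⁻⁵ × sin 31° = 7.51×10⁻⁵ s⁻¹
Height gradient: |∂Z/∂n| = 60 m / 501000 m = 1.20×10⁻⁴
On a pressure surface, geostrophic balance gives V_g = (g/f)|∂Z/∂n|:
V_g = 9.81 × 1.20×10⁻⁴ / 7.51×10⁻⁵ = 15.6 m/s
Converting: 15.6 m/s × 3.6 = 56 km/h

56 km/h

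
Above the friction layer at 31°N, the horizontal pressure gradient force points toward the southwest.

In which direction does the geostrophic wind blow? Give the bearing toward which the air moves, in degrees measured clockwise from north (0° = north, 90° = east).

The pressure-gradient force points toward the southwest (bearing 225°).
Geostrophic balance: in the Northern Hemisphere the Coriolis force deflects motion to the right, so the geostrophic wind blows 90° to the right of the pressure-gradient force (low pressure on the left).
Rotating 225° by 90° clockwise gives 315° — the wind blows toward the northwest.

315°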